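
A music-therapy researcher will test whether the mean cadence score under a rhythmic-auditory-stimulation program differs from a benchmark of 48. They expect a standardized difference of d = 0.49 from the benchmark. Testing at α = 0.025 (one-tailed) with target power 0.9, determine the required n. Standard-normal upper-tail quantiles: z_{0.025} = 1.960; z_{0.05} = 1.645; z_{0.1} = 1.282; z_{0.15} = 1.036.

For a one-sample test: n = ((z_{α} + z_β) / d)².
z_{α} + z_β = 1.960 + 1.282 = 3.242.
n = (3.242 / 0.49)² = 6.616² = 43.78.
Round up.

n = 44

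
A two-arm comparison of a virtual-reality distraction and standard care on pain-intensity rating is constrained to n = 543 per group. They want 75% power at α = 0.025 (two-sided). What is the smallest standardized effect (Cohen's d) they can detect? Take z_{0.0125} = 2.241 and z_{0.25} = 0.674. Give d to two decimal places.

d_min ≈ 0.18

For two independent groups of n = 543 each: d_min = (z_{α/2} + z_β)·√(2/n).
z-sum = 2.241 + 0.674 = 2.915.
d_min = 2.915 × √(2/543) = 2.915 × 0.0607 = 0.177.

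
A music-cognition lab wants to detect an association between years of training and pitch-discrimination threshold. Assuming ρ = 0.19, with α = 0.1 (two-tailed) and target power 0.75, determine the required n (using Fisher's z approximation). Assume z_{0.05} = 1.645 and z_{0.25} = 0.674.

Fisher's z: C = ½·ln((1+r)/(1−r)) = ½·ln(1.4691) = 0.1923.
n = ((z_{α/2} + z_β)/C)² + 3.
(1.645 + 0.674) / 0.1923 = 2.319 / 0.1923 = 12.059.
n = 12.059² + 3 = 145.43 + 3 = 148.4.
Round up.

n = 149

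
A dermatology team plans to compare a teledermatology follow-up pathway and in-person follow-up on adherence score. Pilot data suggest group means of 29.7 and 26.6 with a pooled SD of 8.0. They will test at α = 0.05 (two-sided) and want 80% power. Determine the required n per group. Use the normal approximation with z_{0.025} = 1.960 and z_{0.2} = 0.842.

n = 105 per group

Cohen's d = |M₁ − M₂| / SD_pooled = |29.7 − 26.6| / 8.0 = 3.1 / 8.0 = 0.387.
For two independent groups with equal n: n = 2·((z_{α/2} + z_β) / d)².
z_{α/2} + z_β = 1.960 + 0.842 = 2.802.
n = 2 × (2.802 / 0.387)² = 2 × 7.240² = 2 × 52.42 = 104.8.
Round up to the next whole participant.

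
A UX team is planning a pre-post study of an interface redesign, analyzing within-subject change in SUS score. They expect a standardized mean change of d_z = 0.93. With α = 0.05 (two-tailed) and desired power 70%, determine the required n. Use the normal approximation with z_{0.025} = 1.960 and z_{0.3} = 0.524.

For a paired (one-sample on differences) test: n = ((z_{α/2} + z_β) / d)².
z_{α/2} + z_β = 1.960 + 0.524 = 2.484.
n = (2.484 / 0.93)² = 2.671² = 7.13.
Round up.

n = 8 pairs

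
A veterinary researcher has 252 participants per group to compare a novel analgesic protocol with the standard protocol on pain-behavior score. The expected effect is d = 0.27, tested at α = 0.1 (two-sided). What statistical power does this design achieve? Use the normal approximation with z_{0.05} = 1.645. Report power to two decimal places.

For two equal groups, power = Φ(d·√(n/2) − z_{α/2}).
d·√(n/2) = 0.27 × √(252/2) = 0.27 × 11.225 = 3.031.
z_β = 3.031 − 1.645 = 1.386.
Power = Φ(1.386) = 0.917.

power ≈ 0.92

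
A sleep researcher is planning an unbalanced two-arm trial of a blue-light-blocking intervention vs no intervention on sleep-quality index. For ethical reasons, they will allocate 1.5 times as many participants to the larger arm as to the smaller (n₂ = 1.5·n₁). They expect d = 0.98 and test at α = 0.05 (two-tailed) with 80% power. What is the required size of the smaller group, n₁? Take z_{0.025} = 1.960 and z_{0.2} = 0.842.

n₁ = 14

With allocation ratio k = n₂/n₁ = 1.5, Var(x̄₁−x̄₂) = σ²(1/n₁ + 1/(k·n₁)) = σ²·(k+1)/(k·n₁).
So n₁ = (1 + 1/k)·((z_{α/2} + z_β)/d)² = 1.667 × (2.802/0.98)².
n₁ = 1.667 × 8.17 = 13.6.
Round up: n₁ = 14, giving n₂ = 1.5 × 14 = 21.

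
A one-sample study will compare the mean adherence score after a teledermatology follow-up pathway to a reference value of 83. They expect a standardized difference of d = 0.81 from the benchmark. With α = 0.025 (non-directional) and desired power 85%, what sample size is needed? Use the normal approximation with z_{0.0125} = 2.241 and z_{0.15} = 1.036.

For a one-sample test: n = ((z_{α/2} + z_β) / d)².
z_{α/2} + z_β = 2.241 + 1.036 = 3.277.
n = (3.277 / 0.81)² = 4.046² = 16.37.
Round up.

n = 17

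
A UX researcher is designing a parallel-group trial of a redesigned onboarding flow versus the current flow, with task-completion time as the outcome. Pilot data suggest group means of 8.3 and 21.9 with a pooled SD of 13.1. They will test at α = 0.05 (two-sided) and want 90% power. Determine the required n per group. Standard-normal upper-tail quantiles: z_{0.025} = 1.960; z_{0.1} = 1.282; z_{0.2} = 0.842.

Cohen's d = |M₁ − M₂| / SD_pooled = |8.3 − 21.9| / 13.1 = 13.6 / 13.1 = 1.038.
For two independent groups with equal n: n = 2·((z_{α/2} + z_β) / d)².
z_{α/2} + z_β = 1.960 + 1.282 = 3.242.
n = 2 × (3.242 / 1.038)² = 2 × 3.123² = 2 × 9.76 = 19.5.
Round up to the next whole participant.

n = 20 per group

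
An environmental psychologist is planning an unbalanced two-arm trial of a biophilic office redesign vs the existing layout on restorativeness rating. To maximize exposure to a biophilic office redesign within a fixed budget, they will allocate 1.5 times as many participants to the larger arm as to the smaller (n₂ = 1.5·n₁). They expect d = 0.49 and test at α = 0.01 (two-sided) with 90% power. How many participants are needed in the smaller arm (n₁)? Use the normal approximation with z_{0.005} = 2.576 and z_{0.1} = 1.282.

n₁ = 104

With allocation ratio k = n₂/n₁ = 1.5, Var(x̄₁−x̄₂) = σ²(1/n₁ + 1/(k·n₁)) = σ²·(k+1)/(k·n₁).
So n₁ = (1 + 1/k)·((z_{α/2} + z_β)/d)² = 1.667 × (3.858/0.49)².
n₁ = 1.667 × 61.99 = 103.3.
Round up: n₁ = 104, giving n₂ = 1.5 × 104 = 156.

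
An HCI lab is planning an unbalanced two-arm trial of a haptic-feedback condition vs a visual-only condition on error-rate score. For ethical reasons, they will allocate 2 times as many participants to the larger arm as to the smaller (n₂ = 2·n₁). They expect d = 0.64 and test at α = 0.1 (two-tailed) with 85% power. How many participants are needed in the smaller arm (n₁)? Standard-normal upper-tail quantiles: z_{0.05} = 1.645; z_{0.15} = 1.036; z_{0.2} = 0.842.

n₁ = 27

With allocation ratio k = n₂/n₁ = 2, Var(x̄₁−x̄₂) = σ²(1/n₁ + 1/(k·n₁)) = σ²·(k+1)/(k·n₁).
So n₁ = (1 + 1/k)·((z_{α/2} + z_β)/d)² = 1.500 × (2.681/0.64)².
n₁ = 1.500 × 17.55 = 26.3.
Round up: n₁ = 27, giving n₂ = 2 × 27 = 54.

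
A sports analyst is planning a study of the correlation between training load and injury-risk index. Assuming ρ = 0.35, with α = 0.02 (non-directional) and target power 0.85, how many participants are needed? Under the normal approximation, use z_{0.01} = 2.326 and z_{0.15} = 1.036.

Fisher's z: C = ½·ln((1+r)/(1−r)) = ½·ln(2.0769) = 0.3654.
n = ((z_{α/2} + z_β)/C)² + 3.
(2.326 + 1.036) / 0.3654 = 3.362 / 0.3654 = 9.201.
n = 9.201² + 3 = 84.66 + 3 = 87.7.
Round up.

n = 88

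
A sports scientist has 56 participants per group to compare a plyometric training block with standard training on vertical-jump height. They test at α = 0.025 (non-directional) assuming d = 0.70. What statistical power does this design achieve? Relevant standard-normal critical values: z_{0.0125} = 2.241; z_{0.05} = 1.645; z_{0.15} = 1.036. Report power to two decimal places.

power ≈ 0.93

For two equal groups, power = Φ(d·√(n/2) − z_{α/2}).
d·√(n/2) = 0.70 × √(56/2) = 0.70 × 5.292 = 3.704.
z_β = 3.704 − 2.241 = 1.463.
Power = Φ(1.463) = 0.928.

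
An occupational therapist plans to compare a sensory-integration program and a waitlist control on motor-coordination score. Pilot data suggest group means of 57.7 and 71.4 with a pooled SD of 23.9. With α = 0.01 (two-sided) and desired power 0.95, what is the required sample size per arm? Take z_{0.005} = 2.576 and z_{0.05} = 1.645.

n = 109 per group

Cohen's d = |M₁ − M₂| / SD_pooled = |57.7 − 71.4| / 23.9 = 13.7 / 23.9 = 0.573.
For two independent groups with equal n: n = 2·((z_{α/2} + z_β) / d)².
z_{α/2} + z_β = 2.576 + 1.645 = 4.221.
n = 2 × (4.221 / 0.573)² = 2 × 7.366² = 2 × 54.27 = 108.5.
Round up to the next whole participant.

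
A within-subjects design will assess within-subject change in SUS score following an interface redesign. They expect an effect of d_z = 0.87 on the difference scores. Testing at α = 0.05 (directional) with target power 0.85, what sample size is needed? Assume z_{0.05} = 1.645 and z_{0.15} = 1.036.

For a paired (one-sample on differences) test: n = ((z_{α} + z_β) / d)².
z_{α} + z_β = 1.645 + 1.036 = 2.681.
n = (2.681 / 0.87)² = 3.082² = 9.50.
Round up.

n = 10 pairs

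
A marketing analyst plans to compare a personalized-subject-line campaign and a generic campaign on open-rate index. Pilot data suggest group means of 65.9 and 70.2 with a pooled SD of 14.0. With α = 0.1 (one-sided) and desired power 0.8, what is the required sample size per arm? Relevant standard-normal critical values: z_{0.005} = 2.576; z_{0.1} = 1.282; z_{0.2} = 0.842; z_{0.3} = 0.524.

Cohen's d = |M₁ − M₂| / SD_pooled = |65.9 − 70.2| / 14.0 = 4.3 / 14.0 = 0.307.
For two independent groups with equal n: n = 2·((z_{α} + z_β) / d)².
z_{α} + z_β = 1.282 + 0.842 = 2.124.
n = 2 × (2.124 / 0.307)² = 2 × 6.919² = 2 × 47.87 = 95.7.
Round up to the next whole participant.

n = 96 per group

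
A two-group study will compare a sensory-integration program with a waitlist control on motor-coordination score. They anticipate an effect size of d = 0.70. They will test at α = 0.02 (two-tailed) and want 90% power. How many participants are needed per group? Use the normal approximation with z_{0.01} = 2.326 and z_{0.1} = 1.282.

n = 54 per group

For two independent groups with equal n: n = 2·((z_{α/2} + z_β) / d)².
z_{α/2} + z_β = 2.326 + 1.282 = 3.608.
n = 2 × (3.608 / 0.70)² = 2 × 5.154² = 2 × 26.57 = 53.1.
Round up to the next whole participant.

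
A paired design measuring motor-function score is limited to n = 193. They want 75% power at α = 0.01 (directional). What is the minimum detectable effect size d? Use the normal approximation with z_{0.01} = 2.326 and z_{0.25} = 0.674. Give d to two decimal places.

d_min ≈ 0.22

For a single sample (or paired design) of n = 193: d_min = (z_{α} + z_β)/√n.
z-sum = 2.326 + 0.674 = 3.000.
d_min = 3.000 / √193 = 3.000 / 13.892 = 0.216.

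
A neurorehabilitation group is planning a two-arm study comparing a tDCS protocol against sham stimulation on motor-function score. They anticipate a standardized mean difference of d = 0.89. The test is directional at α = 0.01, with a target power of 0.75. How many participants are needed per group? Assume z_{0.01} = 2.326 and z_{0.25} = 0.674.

For two independent groups with equal n: n = 2·((z_{α} + z_β) / d)².
z_{α} + z_β = 2.326 + 0.674 = 3.000.
n = 2 × (3.000 / 0.89)² = 2 × 3.371² = 2 × 11.36 = 22.7.
Round up to the next whole participant.

n = 23 per group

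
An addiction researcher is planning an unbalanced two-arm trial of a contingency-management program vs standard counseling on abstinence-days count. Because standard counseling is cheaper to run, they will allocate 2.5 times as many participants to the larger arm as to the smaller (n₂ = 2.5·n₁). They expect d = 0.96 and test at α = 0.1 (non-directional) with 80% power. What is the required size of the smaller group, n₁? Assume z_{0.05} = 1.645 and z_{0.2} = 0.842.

With allocation ratio k = n₂/n₁ = 2.5, Var(x̄₁−x̄₂) = σ²(1/n₁ + 1/(k·n₁)) = σ²·(k+1)/(k·n₁).
So n₁ = (1 + 1/k)·((z_{α/2} + z_β)/d)² = 1.400 × (2.487/0.96)².
n₁ = 1.400 × 6.71 = 9.4.
Round up: n₁ = 10, giving n₂ = 2.5 × 10 = 25.

n₁ = 10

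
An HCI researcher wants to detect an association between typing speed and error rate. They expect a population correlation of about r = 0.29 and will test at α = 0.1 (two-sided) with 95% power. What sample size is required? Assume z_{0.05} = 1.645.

Fisher's z: C = ½·ln((1+r)/(1−r)) = ½·ln(1.8169) = 0.2986.
n = ((z_{α/2} + z_β)/C)² + 3.
(1.645 + 1.645) / 0.2986 = 3.290 / 0.2986 = 11.018.
n = 11.018² + 3 = 121.40 + 3 = 124.4.
Round up.

n = 125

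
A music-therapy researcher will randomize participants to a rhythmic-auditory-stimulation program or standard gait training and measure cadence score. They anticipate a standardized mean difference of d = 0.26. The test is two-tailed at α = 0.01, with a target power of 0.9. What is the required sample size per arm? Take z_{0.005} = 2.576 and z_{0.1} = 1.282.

n = 441 per group

For two independent groups with equal n: n = 2·((z_{α/2} + z_β) / d)².
z_{α/2} + z_β = 2.576 + 1.282 = 3.858.
n = 2 × (3.858 / 0.26)² = 2 × 14.838² = 2 × 220.18 = 440.4.
Round up to the next whole participant.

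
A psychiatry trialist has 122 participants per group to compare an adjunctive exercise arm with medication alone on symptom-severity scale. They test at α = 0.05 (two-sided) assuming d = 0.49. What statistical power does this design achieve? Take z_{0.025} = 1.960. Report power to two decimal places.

power ≈ 0.97

For two equal groups, power = Φ(d·√(n/2) − z_{α/2}).
d·√(n/2) = 0.49 × √(122/2) = 0.49 × 7.810 = 3.827.
z_β = 3.827 − 1.960 = 1.867.
Power = Φ(1.867) = 0.969.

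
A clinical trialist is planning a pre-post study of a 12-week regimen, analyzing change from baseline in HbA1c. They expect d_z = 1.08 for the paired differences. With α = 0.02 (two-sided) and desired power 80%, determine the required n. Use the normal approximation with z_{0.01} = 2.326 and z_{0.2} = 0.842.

For a paired (one-sample on differences) test: n = ((z_{α/2} + z_β) / d)².
z_{α/2} + z_β = 2.326 + 0.842 = 3.168.
n = (3.168 / 1.08)² = 2.933² = 8.60.
Round up.

n = 9 pairs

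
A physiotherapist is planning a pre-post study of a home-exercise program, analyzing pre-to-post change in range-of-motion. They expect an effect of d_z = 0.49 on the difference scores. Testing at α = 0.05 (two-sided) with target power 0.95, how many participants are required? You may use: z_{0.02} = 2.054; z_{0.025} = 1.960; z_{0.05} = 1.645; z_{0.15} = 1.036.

n = 55 pairs

For a paired (one-sample on differences) test: n = ((z_{α/2} + z_β) / d)².
z_{α/2} + z_β = 1.960 + 1.645 = 3.605.
n = (3.605 / 0.49)² = 7.357² = 54.13.
Round up.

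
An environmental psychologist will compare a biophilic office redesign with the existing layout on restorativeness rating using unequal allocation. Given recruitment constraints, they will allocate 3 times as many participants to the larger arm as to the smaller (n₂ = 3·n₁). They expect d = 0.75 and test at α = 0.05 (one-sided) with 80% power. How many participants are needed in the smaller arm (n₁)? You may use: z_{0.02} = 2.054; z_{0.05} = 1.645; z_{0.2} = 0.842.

With allocation ratio k = n₂/n₁ = 3, Var(x̄₁−x̄₂) = σ²(1/n₁ + 1/(k·n₁)) = σ²·(k+1)/(k·n₁).
So n₁ = (1 + 1/k)·((z_{α} + z_β)/d)² = 1.333 × (2.487/0.75)².
n₁ = 1.333 × 11.00 = 14.7.
Round up: n₁ = 15, giving n₂ = 3 × 15 = 45.

n₁ = 15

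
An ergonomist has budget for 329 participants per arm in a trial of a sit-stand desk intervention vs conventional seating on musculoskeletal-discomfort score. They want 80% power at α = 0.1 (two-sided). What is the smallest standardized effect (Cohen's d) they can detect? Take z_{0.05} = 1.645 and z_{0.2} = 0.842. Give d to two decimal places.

For two independent groups of n = 329 each: d_min = (z_{α/2} + z_β)·√(2/n).
z-sum = 1.645 + 0.842 = 2.487.
d_min = 2.487 × √(2/329) = 2.487 × 0.0780 = 0.194.

d_min ≈ 0.19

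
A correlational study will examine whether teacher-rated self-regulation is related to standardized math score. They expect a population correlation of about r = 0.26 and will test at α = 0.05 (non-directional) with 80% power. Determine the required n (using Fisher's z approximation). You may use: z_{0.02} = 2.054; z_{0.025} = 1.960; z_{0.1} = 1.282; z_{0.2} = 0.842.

n = 114

Fisher's z: C = ½·ln((1+r)/(1−r)) = ½·ln(1.7027) = 0.2661.
n = ((z_{α/2} + z_β)/C)² + 3.
(1.960 + 0.842) / 0.2661 = 2.802 / 0.2661 = 10.530.
n = 10.530² + 3 = 110.88 + 3 = 113.9.
Round up.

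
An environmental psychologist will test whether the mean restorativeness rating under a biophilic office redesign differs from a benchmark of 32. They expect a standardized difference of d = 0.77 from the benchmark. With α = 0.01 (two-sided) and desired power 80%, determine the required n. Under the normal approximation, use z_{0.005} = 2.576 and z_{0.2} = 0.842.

n = 20

For a one-sample test: n = ((z_{α/2} + z_β) / d)².
z_{α/2} + z_β = 2.576 + 0.842 = 3.418.
n = (3.418 / 0.77)² = 4.439² = 19.70.
Round up.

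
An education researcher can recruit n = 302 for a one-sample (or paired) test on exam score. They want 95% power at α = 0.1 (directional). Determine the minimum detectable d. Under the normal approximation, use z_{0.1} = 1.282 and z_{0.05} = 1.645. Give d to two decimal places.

d_min ≈ 0.17

For a single sample (or paired design) of n = 302: d_min = (z_{α} + z_β)/√n.
z-sum = 1.282 + 1.645 = 2.927.
d_min = 2.927 / √302 = 2.927 / 17.378 = 0.168.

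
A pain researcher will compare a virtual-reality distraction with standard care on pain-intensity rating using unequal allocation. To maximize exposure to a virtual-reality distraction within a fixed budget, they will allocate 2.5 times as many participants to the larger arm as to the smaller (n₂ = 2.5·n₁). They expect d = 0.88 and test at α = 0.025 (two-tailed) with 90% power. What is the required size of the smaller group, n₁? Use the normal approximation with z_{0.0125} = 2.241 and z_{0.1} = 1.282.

With allocation ratio k = n₂/n₁ = 2.5, Var(x̄₁−x̄₂) = σ²(1/n₁ + 1/(k·n₁)) = σ²·(k+1)/(k·n₁).
So n₁ = (1 + 1/k)·((z_{α/2} + z_β)/d)² = 1.400 × (3.523/0.88)².
n₁ = 1.400 × 16.03 = 22.4.
Round up: n₁ = 23, giving n₂ = ⌈2.5 × 23⌉ = ⌈57.5⌉ = 58.

n₁ = 23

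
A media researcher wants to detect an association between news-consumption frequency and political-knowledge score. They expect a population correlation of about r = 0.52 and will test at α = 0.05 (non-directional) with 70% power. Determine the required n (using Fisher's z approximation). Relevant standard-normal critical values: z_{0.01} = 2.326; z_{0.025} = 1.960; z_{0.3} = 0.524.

Fisher's z: C = ½·ln((1+r)/(1−r)) = ½·ln(3.1667) = 0.5763.
n = ((z_{α/2} + z_β)/C)² + 3.
(1.960 + 0.524) / 0.5763 = 2.484 / 0.5763 = 4.310.
n = 4.310² + 3 = 18.58 + 3 = 21.6.
Round up.

n = 22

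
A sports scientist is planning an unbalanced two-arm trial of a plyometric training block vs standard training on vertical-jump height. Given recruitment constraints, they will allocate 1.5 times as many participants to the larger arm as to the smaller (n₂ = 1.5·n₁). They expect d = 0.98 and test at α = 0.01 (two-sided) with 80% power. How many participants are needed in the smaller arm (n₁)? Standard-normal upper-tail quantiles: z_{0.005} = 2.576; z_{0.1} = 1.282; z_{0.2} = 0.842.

With allocation ratio k = n₂/n₁ = 1.5, Var(x̄₁−x̄₂) = σ²(1/n₁ + 1/(k·n₁)) = σ²·(k+1)/(k·n₁).
So n₁ = (1 + 1/k)·((z_{α/2} + z_β)/d)² = 1.667 × (3.418/0.98)².
n₁ = 1.667 × 12.16 = 20.3.
Round up: n₁ = 21, giving n₂ = ⌈1.5 × 21⌉ = ⌈31.5⌉ = 32.

n₁ = 21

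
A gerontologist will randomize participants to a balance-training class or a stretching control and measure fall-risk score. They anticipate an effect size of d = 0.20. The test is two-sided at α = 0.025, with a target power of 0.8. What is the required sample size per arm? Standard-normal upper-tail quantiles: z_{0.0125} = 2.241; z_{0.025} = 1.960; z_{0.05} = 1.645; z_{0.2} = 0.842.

n = 476 per group

For two independent groups with equal n: n = 2·((z_{α/2} + z_β) / d)².
z_{α/2} + z_β = 2.241 + 0.842 = 3.083.
n = 2 × (3.083 / 0.20)² = 2 × 15.415² = 2 × 237.62 = 475.2.
Round up to the next whole participant.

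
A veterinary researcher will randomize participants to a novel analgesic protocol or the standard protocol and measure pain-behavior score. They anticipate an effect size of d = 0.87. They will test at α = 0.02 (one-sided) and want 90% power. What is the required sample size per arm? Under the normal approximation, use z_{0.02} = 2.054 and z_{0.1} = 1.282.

For two independent groups with equal n: n = 2·((z_{α} + z_β) / d)².
z_{α} + z_β = 2.054 + 1.282 = 3.336.
n = 2 × (3.336 / 0.87)² = 2 × 3.834² = 2 × 14.70 = 29.4.
Round up to the next whole participant.

n = 30 per group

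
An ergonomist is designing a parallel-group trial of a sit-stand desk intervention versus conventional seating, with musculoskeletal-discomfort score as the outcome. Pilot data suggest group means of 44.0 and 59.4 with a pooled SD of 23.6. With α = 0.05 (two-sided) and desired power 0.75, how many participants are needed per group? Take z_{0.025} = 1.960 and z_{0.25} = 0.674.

n = 33 per group

Cohen's d = |M₁ − M₂| / SD_pooled = |44.0 − 59.4| / 23.6 = 15.4 / 23.6 = 0.653.
For two independent groups with equal n: n = 2·((z_{α/2} + z_β) / d)².
z_{α/2} + z_β = 1.960 + 0.674 = 2.634.
n = 2 × (2.634 / 0.653)² = 2 × 4.034² = 2 × 16.27 = 32.5.
Round up to the next whole participant.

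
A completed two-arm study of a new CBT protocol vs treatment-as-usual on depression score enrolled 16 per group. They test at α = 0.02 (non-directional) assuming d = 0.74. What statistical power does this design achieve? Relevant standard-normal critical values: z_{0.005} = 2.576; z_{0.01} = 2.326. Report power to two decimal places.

For two equal groups, power = Φ(d·√(n/2) − z_{α/2}).
d·√(n/2) = 0.74 × √(16/2) = 0.74 × 2.828 = 2.093.
z_β = 2.093 − 2.326 = -0.233.
Power = Φ(-0.233) = 0.408.

power ≈ 0.41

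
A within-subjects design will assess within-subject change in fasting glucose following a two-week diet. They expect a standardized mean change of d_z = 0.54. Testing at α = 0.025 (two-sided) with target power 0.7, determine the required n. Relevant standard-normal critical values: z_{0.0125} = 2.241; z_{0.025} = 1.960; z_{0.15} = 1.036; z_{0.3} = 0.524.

n = 27 pairs

For a paired (one-sample on differences) test: n = ((z_{α/2} + z_β) / d)².
z_{α/2} + z_β = 2.241 + 0.524 = 2.765.
n = (2.765 / 0.54)² = 5.120² = 26.22.
Round up.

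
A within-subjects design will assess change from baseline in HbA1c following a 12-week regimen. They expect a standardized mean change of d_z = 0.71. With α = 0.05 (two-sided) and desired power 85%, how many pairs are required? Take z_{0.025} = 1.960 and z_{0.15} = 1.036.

For a paired (one-sample on differences) test: n = ((z_{α/2} + z_β) / d)².
z_{α/2} + z_β = 1.960 + 1.036 = 2.996.
n = (2.996 / 0.71)² = 4.220² = 17.81.
Round up.

n = 18 pairs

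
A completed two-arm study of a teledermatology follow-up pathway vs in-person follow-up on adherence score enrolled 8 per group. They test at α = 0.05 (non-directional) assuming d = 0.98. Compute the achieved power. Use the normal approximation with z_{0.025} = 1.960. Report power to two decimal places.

For two equal groups, power = Φ(d·√(n/2) − z_{α/2}).
d·√(n/2) = 0.98 × √(8/2) = 0.98 × 2.000 = 1.960.
z_β = 1.960 − 1.960 = 0.000.
Power = Φ(0.000) = 0.500.

power ≈ 0.50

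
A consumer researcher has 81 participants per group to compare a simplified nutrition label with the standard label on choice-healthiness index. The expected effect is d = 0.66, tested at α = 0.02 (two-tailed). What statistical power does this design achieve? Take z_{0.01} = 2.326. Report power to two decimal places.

power ≈ 0.97

For two equal groups, power = Φ(d·√(n/2) − z_{α/2}).
d·√(n/2) = 0.66 × √(81/2) = 0.66 × 6.364 = 4.200.
z_β = 4.200 − 2.326 = 1.874.
Power = Φ(1.874) = 0.970.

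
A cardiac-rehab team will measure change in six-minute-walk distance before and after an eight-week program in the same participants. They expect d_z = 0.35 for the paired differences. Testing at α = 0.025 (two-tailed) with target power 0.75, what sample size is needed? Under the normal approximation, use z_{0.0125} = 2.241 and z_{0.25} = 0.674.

n = 70 pairs

For a paired (one-sample on differences) test: n = ((z_{α/2} + z_β) / d)².
z_{α/2} + z_β = 2.241 + 0.674 = 2.915.
n = (2.915 / 0.35)² = 8.329² = 69.37.
Round up.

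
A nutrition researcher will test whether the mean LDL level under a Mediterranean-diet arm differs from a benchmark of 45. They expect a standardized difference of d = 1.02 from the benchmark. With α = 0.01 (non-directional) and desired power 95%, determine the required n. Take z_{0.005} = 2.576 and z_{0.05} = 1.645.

For a one-sample test: n = ((z_{α/2} + z_β) / d)².
z_{α/2} + z_β = 2.576 + 1.645 = 4.221.
n = (4.221 / 1.02)² = 4.138² = 17.12.
Round up.

n = 18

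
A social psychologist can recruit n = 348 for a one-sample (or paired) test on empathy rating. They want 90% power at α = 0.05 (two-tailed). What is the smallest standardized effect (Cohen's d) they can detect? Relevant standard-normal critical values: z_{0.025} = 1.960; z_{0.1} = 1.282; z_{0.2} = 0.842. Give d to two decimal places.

For a single sample (or paired design) of n = 348: d_min = (z_{α/2} + z_β)/√n.
z-sum = 1.960 + 1.282 = 3.242.
d_min = 3.242 / √348 = 3.242 / 18.655 = 0.174.

d_min ≈ 0.17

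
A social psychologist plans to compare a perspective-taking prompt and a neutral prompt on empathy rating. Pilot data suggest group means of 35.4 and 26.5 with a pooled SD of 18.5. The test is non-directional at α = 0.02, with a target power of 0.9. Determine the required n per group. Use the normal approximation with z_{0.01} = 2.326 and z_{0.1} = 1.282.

n = 113 per group

Cohen's d = |M₁ − M₂| / SD_pooled = |35.4 − 26.5| / 18.5 = 8.9 / 18.5 = 0.481.
For two independent groups with equal n: n = 2·((z_{α/2} + z_β) / d)².
z_{α/2} + z_β = 2.326 + 1.282 = 3.608.
n = 2 × (3.608 / 0.481)² = 2 × 7.501² = 2 × 56.27 = 112.5.
Round up to the next whole participant.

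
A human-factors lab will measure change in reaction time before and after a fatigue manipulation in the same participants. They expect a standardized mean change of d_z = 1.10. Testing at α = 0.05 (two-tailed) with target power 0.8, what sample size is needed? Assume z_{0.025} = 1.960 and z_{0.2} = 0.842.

For a paired (one-sample on differences) test: n = ((z_{α/2} + z_β) / d)².
z_{α/2} + z_β = 1.960 + 0.842 = 2.802.
n = (2.802 / 1.10)² = 2.547² = 6.49.
Round up.

n = 7 pairs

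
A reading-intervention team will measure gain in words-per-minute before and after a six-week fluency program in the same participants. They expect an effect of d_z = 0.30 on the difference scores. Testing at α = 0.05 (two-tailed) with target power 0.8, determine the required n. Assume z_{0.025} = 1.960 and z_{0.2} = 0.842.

For a paired (one-sample on differences) test: n = ((z_{α/2} + z_β) / d)².
z_{α/2} + z_β = 1.960 + 0.842 = 2.802.
n = (2.802 / 0.30)² = 9.340² = 87.24.
Round up.

n = 88 pairs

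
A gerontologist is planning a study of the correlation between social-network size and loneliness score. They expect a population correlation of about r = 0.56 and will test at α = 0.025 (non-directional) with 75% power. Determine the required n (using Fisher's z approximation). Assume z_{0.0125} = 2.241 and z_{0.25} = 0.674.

n = 25

Fisher's z: C = ½·ln((1+r)/(1−r)) = ½·ln(3.5455) = 0.6328.
n = ((z_{α/2} + z_β)/C)² + 3.
(2.241 + 0.674) / 0.6328 = 2.915 / 0.6328 = 4.607.
n = 4.607² + 3 = 21.22 + 3 = 24.2.
Round up.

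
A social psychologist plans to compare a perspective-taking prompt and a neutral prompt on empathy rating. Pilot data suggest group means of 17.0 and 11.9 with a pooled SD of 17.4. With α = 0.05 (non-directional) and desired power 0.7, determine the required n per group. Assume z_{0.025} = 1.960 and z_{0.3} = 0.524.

n = 144 per group

Cohen's d = |M₁ − M₂| / SD_pooled = |17.0 − 11.9| / 17.4 = 5.1 / 17.4 = 0.293.
For two independent groups with equal n: n = 2·((z_{α/2} + z_β) / d)².
z_{α/2} + z_β = 1.960 + 0.524 = 2.484.
n = 2 × (2.484 / 0.293)² = 2 × 8.478² = 2 × 71.87 = 143.7.
Round up to the next whole participant.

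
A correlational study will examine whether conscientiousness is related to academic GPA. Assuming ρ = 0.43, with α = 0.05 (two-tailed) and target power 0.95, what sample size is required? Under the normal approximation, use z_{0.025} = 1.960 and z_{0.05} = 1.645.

n = 65

Fisher's z: C = ½·ln((1+r)/(1−r)) = ½·ln(2.5088) = 0.4599.
n = ((z_{α/2} + z_β)/C)² + 3.
(1.960 + 1.645) / 0.4599 = 3.605 / 0.4599 = 7.839.
n = 7.839² + 3 = 61.44 + 3 = 64.4.
Round up.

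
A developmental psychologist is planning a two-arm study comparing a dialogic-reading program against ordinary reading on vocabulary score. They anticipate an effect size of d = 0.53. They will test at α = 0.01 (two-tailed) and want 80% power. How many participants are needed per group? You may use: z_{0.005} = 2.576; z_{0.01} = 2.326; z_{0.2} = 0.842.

For two independent groups with equal n: n = 2·((z_{α/2} + z_β) / d)².
z_{α/2} + z_β = 2.576 + 0.842 = 3.418.
n = 2 × (3.418 / 0.53)² = 2 × 6.449² = 2 × 41.59 = 83.2.
Round up to the next whole participant.

n = 84 per group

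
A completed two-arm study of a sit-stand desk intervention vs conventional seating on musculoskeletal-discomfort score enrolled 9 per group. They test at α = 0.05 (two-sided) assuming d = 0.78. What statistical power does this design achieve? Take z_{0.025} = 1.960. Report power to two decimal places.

power ≈ 0.38

For two equal groups, power = Φ(d·√(n/2) − z_{α/2}).
d·√(n/2) = 0.78 × √(9/2) = 0.78 × 2.121 = 1.655.
z_β = 1.655 − 1.960 = -0.305.
Power = Φ(-0.305) = 0.380.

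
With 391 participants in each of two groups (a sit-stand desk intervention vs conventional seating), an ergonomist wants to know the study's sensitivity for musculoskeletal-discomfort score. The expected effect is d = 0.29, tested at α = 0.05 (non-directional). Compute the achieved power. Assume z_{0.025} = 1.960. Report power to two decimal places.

For two equal groups, power = Φ(d·√(n/2) − z_{α/2}).
d·√(n/2) = 0.29 × √(391/2) = 0.29 × 13.982 = 4.055.
z_β = 4.055 − 1.960 = 2.095.
Power = Φ(2.095) = 0.982.

power ≈ 0.98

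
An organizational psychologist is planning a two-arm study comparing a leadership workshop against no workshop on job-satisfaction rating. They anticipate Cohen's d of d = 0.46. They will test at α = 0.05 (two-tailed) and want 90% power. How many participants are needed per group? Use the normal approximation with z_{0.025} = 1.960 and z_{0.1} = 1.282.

n = 100 per group

For two independent groups with equal n: n = 2·((z_{α/2} + z_β) / d)².
z_{α/2} + z_β = 1.960 + 1.282 = 3.242.
n = 2 × (3.242 / 0.46)² = 2 × 7.048² = 2 × 49.67 = 99.3.
Round up to the next whole participant.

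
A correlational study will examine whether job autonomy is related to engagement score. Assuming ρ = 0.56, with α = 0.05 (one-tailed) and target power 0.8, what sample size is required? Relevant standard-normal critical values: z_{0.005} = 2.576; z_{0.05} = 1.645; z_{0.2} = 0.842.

n = 19

Fisher's z: C = ½·ln((1+r)/(1−r)) = ½·ln(3.5455) = 0.6328.
n = ((z_{α} + z_β)/C)² + 3.
(1.645 + 0.842) / 0.6328 = 2.487 / 0.6328 = 3.930.
n = 3.930² + 3 = 15.45 + 3 = 18.4.
Round up.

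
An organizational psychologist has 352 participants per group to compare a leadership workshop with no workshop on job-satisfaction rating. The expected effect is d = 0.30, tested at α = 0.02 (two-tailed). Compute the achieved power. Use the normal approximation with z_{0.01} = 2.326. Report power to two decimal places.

power ≈ 0.95

For two equal groups, power = Φ(d·√(n/2) − z_{α/2}).
d·√(n/2) = 0.30 × √(352/2) = 0.30 × 13.266 = 3.980.
z_β = 3.980 − 2.326 = 1.654.
Power = Φ(1.654) = 0.951.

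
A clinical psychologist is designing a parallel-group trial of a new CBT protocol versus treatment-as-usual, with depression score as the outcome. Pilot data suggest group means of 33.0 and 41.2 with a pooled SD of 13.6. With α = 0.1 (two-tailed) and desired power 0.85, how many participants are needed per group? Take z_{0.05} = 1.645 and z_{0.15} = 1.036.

n = 40 per group

Cohen's d = |M₁ − M₂| / SD_pooled = |33.0 − 41.2| / 13.6 = 8.2 / 13.6 = 0.603.
For two independent groups with equal n: n = 2·((z_{α/2} + z_β) / d)².
z_{α/2} + z_β = 1.645 + 1.036 = 2.681.
n = 2 × (2.681 / 0.603)² = 2 × 4.446² = 2 × 19.77 = 39.5.
Round up to the next whole participant.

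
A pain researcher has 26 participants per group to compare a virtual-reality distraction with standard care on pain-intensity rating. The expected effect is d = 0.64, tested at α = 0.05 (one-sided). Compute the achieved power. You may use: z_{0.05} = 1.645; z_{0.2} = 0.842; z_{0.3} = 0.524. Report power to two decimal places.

power ≈ 0.75

For two equal groups, power = Φ(d·√(n/2) − z_{α}).
d·√(n/2) = 0.64 × √(26/2) = 0.64 × 3.606 = 2.308.
z_β = 2.308 − 1.645 = 0.663.
Power = Φ(0.663) = 0.746.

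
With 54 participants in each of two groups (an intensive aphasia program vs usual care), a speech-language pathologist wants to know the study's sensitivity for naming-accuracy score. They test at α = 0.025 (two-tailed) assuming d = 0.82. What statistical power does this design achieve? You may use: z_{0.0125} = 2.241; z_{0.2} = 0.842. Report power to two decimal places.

power ≈ 0.98

For two equal groups, power = Φ(d·√(n/2) − z_{α/2}).
d·√(n/2) = 0.82 × √(54/2) = 0.82 × 5.196 = 4.261.
z_β = 4.261 − 2.241 = 2.020.
Power = Φ(2.020) = 0.978.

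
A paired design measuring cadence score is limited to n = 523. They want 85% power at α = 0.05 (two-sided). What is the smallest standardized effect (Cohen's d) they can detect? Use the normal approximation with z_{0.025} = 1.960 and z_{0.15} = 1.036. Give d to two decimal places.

d_min ≈ 0.13

For a single sample (or paired design) of n = 523: d_min = (z_{α/2} + z_β)/√n.
z-sum = 1.960 + 1.036 = 2.996.
d_min = 2.996 / √523 = 2.996 / 22.869 = 0.131.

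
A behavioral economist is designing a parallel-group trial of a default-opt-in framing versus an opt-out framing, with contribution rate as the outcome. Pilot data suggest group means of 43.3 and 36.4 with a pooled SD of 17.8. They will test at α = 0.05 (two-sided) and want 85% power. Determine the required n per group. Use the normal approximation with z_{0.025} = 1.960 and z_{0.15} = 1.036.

Cohen's d = |M₁ − M₂| / SD_pooled = |43.3 − 36.4| / 17.8 = 6.9 / 17.8 = 0.388.
For two independent groups with equal n: n = 2·((z_{α/2} + z_β) / d)².
z_{α/2} + z_β = 1.960 + 1.036 = 2.996.
n = 2 × (2.996 / 0.388)² = 2 × 7.722² = 2 × 59.62 = 119.2.
Round up to the next whole participant.

n = 120 per group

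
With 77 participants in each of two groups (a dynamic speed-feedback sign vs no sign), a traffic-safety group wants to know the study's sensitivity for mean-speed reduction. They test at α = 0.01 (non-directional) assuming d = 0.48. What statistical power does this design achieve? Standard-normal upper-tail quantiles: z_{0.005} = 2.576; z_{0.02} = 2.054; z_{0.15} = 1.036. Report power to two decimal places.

power ≈ 0.66

For two equal groups, power = Φ(d·√(n/2) − z_{α/2}).
d·√(n/2) = 0.48 × √(77/2) = 0.48 × 6.205 = 2.978.
z_β = 2.978 − 2.576 = 0.402.
Power = Φ(0.402) = 0.656.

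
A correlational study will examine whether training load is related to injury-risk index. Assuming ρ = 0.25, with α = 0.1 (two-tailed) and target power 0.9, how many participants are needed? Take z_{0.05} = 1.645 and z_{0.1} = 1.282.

Fisher's z: C = ½·ln((1+r)/(1−r)) = ½·ln(1.6667) = 0.2554.
n = ((z_{α/2} + z_β)/C)² + 3.
(1.645 + 1.282) / 0.2554 = 2.927 / 0.2554 = 11.460.
n = 11.460² + 3 = 131.34 + 3 = 134.3.
Round up.

n = 135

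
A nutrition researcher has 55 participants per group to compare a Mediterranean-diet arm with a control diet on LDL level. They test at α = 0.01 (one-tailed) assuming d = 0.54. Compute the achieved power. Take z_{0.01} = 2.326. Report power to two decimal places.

power ≈ 0.69

For two equal groups, power = Φ(d·√(n/2) − z_{α}).
d·√(n/2) = 0.54 × √(55/2) = 0.54 × 5.244 = 2.832.
z_β = 2.832 − 2.326 = 0.506.
Power = Φ(0.506) = 0.693.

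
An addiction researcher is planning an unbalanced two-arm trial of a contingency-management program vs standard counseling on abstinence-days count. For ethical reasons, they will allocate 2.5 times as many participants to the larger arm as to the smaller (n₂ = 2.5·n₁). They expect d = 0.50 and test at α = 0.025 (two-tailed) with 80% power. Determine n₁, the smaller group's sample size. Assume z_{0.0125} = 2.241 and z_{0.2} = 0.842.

With allocation ratio k = n₂/n₁ = 2.5, Var(x̄₁−x̄₂) = σ²(1/n₁ + 1/(k·n₁)) = σ²·(k+1)/(k·n₁).
So n₁ = (1 + 1/k)·((z_{α/2} + z_β)/d)² = 1.400 × (3.083/0.50)².
n₁ = 1.400 × 38.02 = 53.2.
Round up: n₁ = 54, giving n₂ = 2.5 × 54 = 135.

n₁ = 54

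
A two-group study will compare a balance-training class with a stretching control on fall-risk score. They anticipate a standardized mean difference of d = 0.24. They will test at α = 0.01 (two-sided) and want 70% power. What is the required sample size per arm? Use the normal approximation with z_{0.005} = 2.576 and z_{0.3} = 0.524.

For two independent groups with equal n: n = 2·((z_{α/2} + z_β) / d)².
z_{α/2} + z_β = 2.576 + 0.524 = 3.100.
n = 2 × (3.100 / 0.24)² = 2 × 12.917² = 2 × 166.84 = 333.7.
Round up to the next whole participant.

n = 334 per group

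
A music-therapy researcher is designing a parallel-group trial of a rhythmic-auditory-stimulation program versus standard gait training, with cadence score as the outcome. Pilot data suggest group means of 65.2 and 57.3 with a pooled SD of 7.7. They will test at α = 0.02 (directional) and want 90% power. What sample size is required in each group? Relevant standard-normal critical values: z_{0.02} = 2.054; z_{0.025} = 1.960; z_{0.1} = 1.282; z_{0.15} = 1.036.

n = 22 per group

Cohen's d = |M₁ − M₂| / SD_pooled = |65.2 − 57.3| / 7.7 = 7.9 / 7.7 = 1.026.
For two independent groups with equal n: n = 2·((z_{α} + z_β) / d)².
z_{α} + z_β = 2.054 + 1.282 = 3.336.
n = 2 × (3.336 / 1.026)² = 2 × 3.251² = 2 × 10.57 = 21.1.
Round up to the next whole participant.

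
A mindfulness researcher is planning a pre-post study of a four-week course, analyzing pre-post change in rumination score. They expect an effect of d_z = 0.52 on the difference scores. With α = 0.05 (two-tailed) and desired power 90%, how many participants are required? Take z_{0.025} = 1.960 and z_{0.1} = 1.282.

n = 39 pairs

For a paired (one-sample on differences) test: n = ((z_{α/2} + z_β) / d)².
z_{α/2} + z_β = 1.960 + 1.282 = 3.242.
n = (3.242 / 0.52)² = 6.235² = 38.87.
Round up.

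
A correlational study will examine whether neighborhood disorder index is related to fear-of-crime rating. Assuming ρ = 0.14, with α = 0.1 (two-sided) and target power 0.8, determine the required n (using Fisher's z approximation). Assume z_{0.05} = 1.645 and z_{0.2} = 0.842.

Fisher's z: C = ½·ln((1+r)/(1−r)) = ½·ln(1.3256) = 0.1409.
n = ((z_{α/2} + z_β)/C)² + 3.
(1.645 + 0.842) / 0.1409 = 2.487 / 0.1409 = 17.651.
n = 17.651² + 3 = 311.55 + 3 = 314.6.
Round up.

n = 315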